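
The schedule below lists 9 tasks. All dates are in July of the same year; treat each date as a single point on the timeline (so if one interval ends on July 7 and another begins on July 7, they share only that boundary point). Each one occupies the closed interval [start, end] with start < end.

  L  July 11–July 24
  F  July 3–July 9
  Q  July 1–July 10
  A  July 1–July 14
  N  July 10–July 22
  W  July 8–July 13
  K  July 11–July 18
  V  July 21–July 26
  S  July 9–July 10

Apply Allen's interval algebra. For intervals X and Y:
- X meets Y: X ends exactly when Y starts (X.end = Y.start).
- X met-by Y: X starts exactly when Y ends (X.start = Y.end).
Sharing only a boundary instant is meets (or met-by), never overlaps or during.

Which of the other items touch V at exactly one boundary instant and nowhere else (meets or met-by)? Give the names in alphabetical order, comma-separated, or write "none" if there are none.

none

Target V = [July 21, July 26].
A [July 1, July 14] → before → no.
F [July 3, July 9] → before → no.
K [July 11, July 18] → before → no.
L [July 11, July 24] → overlaps → no.
N [July 10, July 22] → overlaps → no.
Q [July 1, July 10] → before → no.
S [July 9, July 10] → before → no.
W [July 8, July 13] → before → no.
Result: none.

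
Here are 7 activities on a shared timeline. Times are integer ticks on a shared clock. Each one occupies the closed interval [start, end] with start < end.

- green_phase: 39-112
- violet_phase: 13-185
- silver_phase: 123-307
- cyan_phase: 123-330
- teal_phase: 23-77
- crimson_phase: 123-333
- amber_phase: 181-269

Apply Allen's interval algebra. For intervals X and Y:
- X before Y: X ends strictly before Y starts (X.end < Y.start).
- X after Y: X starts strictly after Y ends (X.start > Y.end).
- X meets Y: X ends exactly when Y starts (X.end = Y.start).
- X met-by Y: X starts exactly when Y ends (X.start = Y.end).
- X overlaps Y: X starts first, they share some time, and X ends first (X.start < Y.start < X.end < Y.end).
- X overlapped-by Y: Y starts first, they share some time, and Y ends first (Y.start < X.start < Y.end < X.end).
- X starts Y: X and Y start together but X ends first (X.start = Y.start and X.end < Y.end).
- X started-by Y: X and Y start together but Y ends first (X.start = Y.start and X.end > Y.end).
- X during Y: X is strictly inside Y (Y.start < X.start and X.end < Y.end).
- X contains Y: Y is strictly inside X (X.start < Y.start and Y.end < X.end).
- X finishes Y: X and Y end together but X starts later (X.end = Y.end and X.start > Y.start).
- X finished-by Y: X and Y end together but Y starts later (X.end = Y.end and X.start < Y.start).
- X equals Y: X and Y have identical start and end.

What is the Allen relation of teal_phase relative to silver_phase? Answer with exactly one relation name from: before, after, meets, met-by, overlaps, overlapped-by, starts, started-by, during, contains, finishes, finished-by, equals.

teal_phase = [23, 77]; silver_phase = [123, 307].
Compare endpoints: teal_phase.start < silver_phase.start, teal_phase.start < silver_phase.end, teal_phase.end < silver_phase.start, teal_phase.end < silver_phase.end.
That pattern is 'before'.

before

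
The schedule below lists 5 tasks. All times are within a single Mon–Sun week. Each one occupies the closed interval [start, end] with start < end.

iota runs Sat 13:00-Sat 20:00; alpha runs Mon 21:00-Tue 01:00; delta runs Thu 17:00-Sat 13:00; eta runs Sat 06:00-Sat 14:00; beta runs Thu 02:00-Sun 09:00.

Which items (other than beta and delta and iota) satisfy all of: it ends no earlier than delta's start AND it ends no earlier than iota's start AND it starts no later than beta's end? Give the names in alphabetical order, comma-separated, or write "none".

eta

Conditions: its end is no earlier than delta's start (X.end >= Thu 17:00) AND its end is no earlier than iota's start (X.end >= Sat 13:00) AND its start is no later than beta's end (X.start <= Sun 09:00).
alpha: end Tue 01:00 >= Thu 17:00? ✗; end Tue 01:00 >= Sat 13:00? ✗; start Mon 21:00 <= Sun 09:00? ✓ → no.
eta: end Sat 14:00 >= Thu 17:00? ✓; end Sat 14:00 >= Sat 13:00? ✓; start Sat 06:00 <= Sun 09:00? ✓ → yes.
Result: eta.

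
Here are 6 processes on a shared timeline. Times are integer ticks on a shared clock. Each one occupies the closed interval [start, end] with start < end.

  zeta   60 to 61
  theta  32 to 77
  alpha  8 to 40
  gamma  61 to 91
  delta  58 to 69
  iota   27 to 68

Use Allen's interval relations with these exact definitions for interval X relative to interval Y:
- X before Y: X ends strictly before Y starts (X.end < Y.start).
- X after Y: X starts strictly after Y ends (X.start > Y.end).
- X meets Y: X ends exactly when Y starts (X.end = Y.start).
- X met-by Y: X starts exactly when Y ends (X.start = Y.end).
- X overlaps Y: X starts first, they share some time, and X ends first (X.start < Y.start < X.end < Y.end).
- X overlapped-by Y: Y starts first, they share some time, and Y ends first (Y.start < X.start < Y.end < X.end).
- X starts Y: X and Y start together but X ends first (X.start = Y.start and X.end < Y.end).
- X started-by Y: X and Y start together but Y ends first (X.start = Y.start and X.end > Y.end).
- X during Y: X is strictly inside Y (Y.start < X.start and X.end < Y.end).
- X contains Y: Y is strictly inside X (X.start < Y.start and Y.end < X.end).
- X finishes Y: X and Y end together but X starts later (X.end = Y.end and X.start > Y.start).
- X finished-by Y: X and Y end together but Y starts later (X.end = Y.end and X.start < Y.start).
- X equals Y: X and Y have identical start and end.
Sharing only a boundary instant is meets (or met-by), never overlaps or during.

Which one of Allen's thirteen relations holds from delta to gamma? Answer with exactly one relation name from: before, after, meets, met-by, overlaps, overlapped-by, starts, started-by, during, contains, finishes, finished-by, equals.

delta = [58, 69]; gamma = [61, 91].
Compare endpoints: delta.start < gamma.start, delta.start < gamma.end, delta.end > gamma.start, delta.end < gamma.end.
That pattern is 'overlaps'.

overlaps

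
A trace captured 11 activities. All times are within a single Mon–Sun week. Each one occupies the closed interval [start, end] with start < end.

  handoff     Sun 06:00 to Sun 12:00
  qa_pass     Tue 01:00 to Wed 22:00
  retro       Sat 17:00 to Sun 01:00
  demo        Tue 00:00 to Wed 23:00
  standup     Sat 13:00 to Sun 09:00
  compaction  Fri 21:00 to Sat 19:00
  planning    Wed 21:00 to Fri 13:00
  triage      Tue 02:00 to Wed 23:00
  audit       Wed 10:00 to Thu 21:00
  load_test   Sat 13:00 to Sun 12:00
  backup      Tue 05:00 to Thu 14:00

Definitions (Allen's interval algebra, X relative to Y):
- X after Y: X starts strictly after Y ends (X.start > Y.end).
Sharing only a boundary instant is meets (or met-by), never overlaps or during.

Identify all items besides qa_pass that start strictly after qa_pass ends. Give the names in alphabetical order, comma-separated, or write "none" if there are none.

compaction, handoff, load_test, retro, standup

Target qa_pass = [Tue 01:00, Wed 22:00].
audit [Wed 10:00, Thu 21:00] → overlapped-by → no.
backup [Tue 05:00, Thu 14:00] → overlapped-by → no.
compaction [Fri 21:00, Sat 19:00] → after → yes.
demo [Tue 00:00, Wed 23:00] → contains → no.
handoff [Sun 06:00, Sun 12:00] → after → yes.
load_test [Sat 13:00, Sun 12:00] → after → yes.
planning [Wed 21:00, Fri 13:00] → overlapped-by → no.
retro [Sat 17:00, Sun 01:00] → after → yes.
standup [Sat 13:00, Sun 09:00] → after → yes.
triage [Tue 02:00, Wed 23:00] → overlapped-by → no.
Result: compaction, handoff, load_test, retro, standup.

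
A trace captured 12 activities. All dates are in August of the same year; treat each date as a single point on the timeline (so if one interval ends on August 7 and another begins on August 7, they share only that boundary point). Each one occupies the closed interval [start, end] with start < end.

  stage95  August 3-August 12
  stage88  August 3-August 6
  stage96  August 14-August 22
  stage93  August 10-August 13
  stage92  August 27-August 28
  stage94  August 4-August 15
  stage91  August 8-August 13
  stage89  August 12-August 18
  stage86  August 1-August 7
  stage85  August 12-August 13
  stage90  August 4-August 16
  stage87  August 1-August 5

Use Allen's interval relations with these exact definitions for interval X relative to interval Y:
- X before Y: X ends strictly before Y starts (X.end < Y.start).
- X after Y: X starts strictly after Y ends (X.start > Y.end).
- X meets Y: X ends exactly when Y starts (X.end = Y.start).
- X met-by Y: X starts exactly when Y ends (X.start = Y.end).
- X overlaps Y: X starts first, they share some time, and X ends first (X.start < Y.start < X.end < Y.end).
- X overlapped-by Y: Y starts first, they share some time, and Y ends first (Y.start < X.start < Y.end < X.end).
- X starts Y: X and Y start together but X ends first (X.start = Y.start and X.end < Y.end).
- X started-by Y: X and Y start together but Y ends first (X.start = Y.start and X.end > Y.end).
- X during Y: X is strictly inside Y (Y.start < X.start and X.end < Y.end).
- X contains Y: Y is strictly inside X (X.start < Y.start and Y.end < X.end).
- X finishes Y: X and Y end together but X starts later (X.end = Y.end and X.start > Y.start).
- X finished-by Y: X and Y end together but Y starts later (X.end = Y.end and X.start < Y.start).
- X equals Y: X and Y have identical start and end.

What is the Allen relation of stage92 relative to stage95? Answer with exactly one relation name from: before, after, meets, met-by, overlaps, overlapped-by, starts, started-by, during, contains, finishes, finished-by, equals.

after

stage92 = [August 27, August 28]; stage95 = [August 3, August 12].
Compare endpoints: stage92.start > stage95.start, stage92.start > stage95.end, stage92.end > stage95.start, stage92.end > stage95.end.
That pattern is 'after'.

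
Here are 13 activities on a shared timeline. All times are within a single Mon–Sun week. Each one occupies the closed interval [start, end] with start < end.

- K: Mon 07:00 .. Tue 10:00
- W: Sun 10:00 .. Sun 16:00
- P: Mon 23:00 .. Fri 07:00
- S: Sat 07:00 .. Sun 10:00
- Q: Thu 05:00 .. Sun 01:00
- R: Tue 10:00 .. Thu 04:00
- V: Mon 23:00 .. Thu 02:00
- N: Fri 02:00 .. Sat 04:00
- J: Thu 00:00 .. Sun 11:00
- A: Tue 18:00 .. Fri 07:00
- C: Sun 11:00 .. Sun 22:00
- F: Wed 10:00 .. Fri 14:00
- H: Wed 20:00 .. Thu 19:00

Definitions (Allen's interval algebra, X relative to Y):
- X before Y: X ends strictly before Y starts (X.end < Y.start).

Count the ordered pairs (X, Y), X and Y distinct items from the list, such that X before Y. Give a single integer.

Checking all 156 ordered pairs for relation 'before'; matching pairs in alphabetical order:
(A, C): A before C ✓
(A, S): A before S ✓
(A, W): A before W ✓
(F, C): F before C ✓
(F, S): F before S ✓
(F, W): F before W ✓
(H, C): H before C ✓
(H, N): H before N ✓
(H, S): H before S ✓
(H, W): H before W ✓
(K, A): K before A ✓
(K, C): K before C ✓
(K, F): K before F ✓
(K, H): K before H ✓
(K, J): K before J ✓
(K, N): K before N ✓
(K, Q): K before Q ✓
(K, S): K before S ✓
(K, W): K before W ✓
(N, C): N before C ✓
(N, S): N before S ✓
(N, W): N before W ✓
(P, C): P before C ✓
(P, S): P before S ✓
... plus 14 further pairs not listed.
Count: 38.

38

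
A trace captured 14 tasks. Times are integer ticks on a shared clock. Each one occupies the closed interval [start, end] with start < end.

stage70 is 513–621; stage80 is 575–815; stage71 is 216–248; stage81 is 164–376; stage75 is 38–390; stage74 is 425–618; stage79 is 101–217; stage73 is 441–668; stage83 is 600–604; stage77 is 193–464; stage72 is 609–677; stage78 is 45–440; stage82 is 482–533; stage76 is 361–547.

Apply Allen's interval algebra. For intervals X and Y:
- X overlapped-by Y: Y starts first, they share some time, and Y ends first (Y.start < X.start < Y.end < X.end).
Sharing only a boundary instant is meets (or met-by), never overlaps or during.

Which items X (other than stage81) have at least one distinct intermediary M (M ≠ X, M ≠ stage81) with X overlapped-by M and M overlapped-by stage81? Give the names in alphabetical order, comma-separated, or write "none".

Target stage81 = [164, 376].
Intermediaries M with M overlapped-by stage81: stage76, stage77.
Via stage76 — items with X overlapped-by stage76: stage70, stage73, stage74.
Via stage77 — items with X overlapped-by stage77: stage73, stage74, stage76.
Union: stage70, stage73, stage74, stage76.

stage70, stage73, stage74, stage76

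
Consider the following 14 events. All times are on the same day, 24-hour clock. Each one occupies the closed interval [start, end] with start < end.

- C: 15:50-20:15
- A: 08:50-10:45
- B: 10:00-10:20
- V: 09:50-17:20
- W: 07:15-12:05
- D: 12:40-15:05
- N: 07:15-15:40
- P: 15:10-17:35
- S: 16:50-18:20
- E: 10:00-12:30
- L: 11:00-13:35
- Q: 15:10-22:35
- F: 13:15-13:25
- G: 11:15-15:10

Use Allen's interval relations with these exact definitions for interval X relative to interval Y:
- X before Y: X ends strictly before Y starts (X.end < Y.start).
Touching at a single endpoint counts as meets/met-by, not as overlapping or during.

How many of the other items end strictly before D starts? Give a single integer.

Target D = [12:40, 15:05].
A [08:50, 10:45] → before → counts.
B [10:00, 10:20] → before → counts.
C [15:50, 20:15] → after → no.
E [10:00, 12:30] → before → counts.
F [13:15, 13:25] → during → no.
G [11:15, 15:10] → contains → no.
L [11:00, 13:35] → overlaps → no.
N [07:15, 15:40] → contains → no.
P [15:10, 17:35] → after → no.
Q [15:10, 22:35] → after → no.
S [16:50, 18:20] → after → no.
V [09:50, 17:20] → contains → no.
W [07:15, 12:05] → before → counts.
Total: 4.

4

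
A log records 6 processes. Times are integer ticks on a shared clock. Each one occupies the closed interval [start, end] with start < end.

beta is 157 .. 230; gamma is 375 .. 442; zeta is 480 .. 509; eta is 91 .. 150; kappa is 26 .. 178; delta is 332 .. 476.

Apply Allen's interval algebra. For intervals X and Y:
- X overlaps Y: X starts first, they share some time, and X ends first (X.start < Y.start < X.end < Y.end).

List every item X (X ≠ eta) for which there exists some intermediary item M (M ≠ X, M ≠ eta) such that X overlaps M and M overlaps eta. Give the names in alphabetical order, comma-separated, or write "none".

Target eta = [91, 150].
Intermediaries M with M overlaps eta: none.
Union: none.

none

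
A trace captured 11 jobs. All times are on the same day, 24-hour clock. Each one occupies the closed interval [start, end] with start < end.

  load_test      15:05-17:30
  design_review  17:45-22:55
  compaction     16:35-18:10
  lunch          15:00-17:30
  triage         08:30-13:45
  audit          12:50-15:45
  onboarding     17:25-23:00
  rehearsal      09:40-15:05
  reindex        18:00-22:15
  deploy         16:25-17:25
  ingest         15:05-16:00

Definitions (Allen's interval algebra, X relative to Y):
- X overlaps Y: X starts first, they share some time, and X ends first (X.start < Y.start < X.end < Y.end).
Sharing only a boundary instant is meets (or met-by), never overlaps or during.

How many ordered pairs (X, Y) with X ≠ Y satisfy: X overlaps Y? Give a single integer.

Checking all 110 ordered pairs for relation 'overlaps'; matching pairs in alphabetical order:
(audit, ingest): audit overlaps ingest ✓
(audit, load_test): audit overlaps load_test ✓
(audit, lunch): audit overlaps lunch ✓
(compaction, design_review): compaction overlaps design_review ✓
(compaction, onboarding): compaction overlaps onboarding ✓
(compaction, reindex): compaction overlaps reindex ✓
(deploy, compaction): deploy overlaps compaction ✓
(load_test, compaction): load_test overlaps compaction ✓
(load_test, onboarding): load_test overlaps onboarding ✓
(lunch, compaction): lunch overlaps compaction ✓
(lunch, onboarding): lunch overlaps onboarding ✓
(rehearsal, audit): rehearsal overlaps audit ✓
(rehearsal, lunch): rehearsal overlaps lunch ✓
(triage, audit): triage overlaps audit ✓
(triage, rehearsal): triage overlaps rehearsal ✓
Count: 15.

15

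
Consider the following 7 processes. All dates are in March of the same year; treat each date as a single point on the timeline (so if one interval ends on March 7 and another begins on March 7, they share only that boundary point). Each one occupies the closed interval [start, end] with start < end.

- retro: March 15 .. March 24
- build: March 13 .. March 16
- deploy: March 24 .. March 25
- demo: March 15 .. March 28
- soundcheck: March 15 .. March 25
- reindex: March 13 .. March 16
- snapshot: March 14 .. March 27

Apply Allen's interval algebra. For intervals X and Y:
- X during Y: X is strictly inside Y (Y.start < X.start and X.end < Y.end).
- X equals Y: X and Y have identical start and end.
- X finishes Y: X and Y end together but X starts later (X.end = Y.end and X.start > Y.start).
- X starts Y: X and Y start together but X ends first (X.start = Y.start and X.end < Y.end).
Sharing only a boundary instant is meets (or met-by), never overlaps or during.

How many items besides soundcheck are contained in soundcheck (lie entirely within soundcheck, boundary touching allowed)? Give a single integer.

Target soundcheck = [March 15, March 25].
build [March 13, March 16] → overlaps → no.
demo [March 15, March 28] → started-by → no.
deploy [March 24, March 25] → finishes → counts.
reindex [March 13, March 16] → overlaps → no.
retro [March 15, March 24] → starts → counts.
snapshot [March 14, March 27] → contains → no.
Total: 2.

2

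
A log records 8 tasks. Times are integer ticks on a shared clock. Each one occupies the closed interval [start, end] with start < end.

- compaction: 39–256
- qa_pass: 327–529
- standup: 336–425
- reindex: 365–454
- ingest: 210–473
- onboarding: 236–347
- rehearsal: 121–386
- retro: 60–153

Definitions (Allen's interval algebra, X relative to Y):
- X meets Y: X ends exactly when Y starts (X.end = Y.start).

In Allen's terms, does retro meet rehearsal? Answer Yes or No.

No

retro = [60, 153], rehearsal = [121, 386].
Actual relation of retro to rehearsal: overlaps.
Asked whether 'meets' holds → No.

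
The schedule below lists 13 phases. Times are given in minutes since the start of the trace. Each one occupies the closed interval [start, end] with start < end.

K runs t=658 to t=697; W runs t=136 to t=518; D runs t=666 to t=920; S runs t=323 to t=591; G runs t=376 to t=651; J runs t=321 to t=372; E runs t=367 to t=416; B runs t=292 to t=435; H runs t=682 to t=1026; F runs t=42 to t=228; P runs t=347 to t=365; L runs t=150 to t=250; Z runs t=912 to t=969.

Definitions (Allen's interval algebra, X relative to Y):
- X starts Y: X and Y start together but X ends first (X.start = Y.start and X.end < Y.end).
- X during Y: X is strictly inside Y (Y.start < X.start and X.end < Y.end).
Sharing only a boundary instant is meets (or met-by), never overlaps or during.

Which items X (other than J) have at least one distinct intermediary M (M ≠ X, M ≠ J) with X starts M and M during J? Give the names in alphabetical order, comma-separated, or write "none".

none

Target J = [t=321, t=372].
Intermediaries M with M during J: P.
Via P — items with X starts P: none.
Union: none.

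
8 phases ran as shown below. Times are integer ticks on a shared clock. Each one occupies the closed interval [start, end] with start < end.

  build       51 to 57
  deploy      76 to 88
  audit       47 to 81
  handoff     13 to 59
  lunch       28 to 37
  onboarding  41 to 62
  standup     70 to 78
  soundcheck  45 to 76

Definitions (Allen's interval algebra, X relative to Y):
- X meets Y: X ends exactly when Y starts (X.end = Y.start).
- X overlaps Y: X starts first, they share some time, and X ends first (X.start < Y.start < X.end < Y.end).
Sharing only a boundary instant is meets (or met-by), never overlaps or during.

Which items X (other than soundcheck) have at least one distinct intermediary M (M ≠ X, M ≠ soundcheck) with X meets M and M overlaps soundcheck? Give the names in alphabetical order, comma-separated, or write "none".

none

Target soundcheck = [45, 76].
Intermediaries M with M overlaps soundcheck: handoff, onboarding.
Via handoff — items with X meets handoff: none.
Via onboarding — items with X meets onboarding: none.
Union: none.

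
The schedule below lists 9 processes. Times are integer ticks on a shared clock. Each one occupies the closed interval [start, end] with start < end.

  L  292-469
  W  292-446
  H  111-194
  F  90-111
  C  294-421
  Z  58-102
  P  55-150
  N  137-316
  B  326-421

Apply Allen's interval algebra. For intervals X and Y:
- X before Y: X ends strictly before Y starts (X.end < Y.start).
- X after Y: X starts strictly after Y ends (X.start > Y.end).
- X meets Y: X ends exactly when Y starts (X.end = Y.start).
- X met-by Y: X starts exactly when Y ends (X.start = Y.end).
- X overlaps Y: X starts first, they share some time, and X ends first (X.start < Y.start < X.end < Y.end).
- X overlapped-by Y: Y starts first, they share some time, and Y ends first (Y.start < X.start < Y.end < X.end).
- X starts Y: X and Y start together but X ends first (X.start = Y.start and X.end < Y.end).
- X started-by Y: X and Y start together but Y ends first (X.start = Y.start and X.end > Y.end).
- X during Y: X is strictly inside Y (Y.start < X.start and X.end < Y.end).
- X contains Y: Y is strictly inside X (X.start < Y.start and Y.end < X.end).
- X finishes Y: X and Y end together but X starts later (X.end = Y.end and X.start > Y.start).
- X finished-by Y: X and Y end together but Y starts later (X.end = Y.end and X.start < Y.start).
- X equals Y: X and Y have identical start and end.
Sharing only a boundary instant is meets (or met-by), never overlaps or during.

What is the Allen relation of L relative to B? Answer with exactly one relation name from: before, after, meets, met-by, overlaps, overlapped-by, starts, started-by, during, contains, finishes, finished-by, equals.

contains

L = [292, 469]; B = [326, 421].
Compare endpoints: L.start < B.start, L.start < B.end, L.end > B.start, L.end > B.end.
That pattern is 'contains'.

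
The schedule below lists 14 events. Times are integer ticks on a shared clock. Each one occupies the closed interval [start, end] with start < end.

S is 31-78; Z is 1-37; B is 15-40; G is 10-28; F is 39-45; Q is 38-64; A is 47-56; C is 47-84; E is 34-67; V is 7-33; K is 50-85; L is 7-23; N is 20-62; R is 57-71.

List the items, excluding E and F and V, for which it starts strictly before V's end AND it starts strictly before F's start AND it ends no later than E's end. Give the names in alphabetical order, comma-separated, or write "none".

B, G, L, N, Z

Conditions: its start is strictly before V's end (X.start < 33) AND its start is strictly before F's start (X.start < 39) AND its end is no later than E's end (X.end <= 67).
A: start 47 < 33? ✗; start 47 < 39? ✗; end 56 <= 67? ✓ → no.
B: start 15 < 33? ✓; start 15 < 39? ✓; end 40 <= 67? ✓ → yes.
C: start 47 < 33? ✗; start 47 < 39? ✗; end 84 <= 67? ✗ → no.
G: start 10 < 33? ✓; start 10 < 39? ✓; end 28 <= 67? ✓ → yes.
K: start 50 < 33? ✗; start 50 < 39? ✗; end 85 <= 67? ✗ → no.
L: start 7 < 33? ✓; start 7 < 39? ✓; end 23 <= 67? ✓ → yes.
N: start 20 < 33? ✓; start 20 < 39? ✓; end 62 <= 67? ✓ → yes.
Q: start 38 < 33? ✗; start 38 < 39? ✓; end 64 <= 67? ✓ → no.
R: start 57 < 33? ✗; start 57 < 39? ✗; end 71 <= 67? ✗ → no.
S: start 31 < 33? ✓; start 31 < 39? ✓; end 78 <= 67? ✗ → no.
Z: start 1 < 33? ✓; start 1 < 39? ✓; end 37 <= 67? ✓ → yes.
Result: B, G, L, N, Z.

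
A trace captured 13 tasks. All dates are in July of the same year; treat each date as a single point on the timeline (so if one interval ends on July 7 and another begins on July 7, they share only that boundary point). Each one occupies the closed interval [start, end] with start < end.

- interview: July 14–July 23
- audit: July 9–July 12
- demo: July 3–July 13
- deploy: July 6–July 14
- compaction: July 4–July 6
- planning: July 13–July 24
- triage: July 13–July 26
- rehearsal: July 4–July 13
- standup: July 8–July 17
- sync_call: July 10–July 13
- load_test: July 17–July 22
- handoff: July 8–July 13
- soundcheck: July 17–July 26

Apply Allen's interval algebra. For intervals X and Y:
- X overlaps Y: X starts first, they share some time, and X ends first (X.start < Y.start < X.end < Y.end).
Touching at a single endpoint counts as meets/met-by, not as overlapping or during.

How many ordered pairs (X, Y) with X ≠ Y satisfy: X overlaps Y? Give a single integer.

13

Checking all 156 ordered pairs for relation 'overlaps'; matching pairs in alphabetical order:
(audit, sync_call): audit overlaps sync_call ✓
(demo, deploy): demo overlaps deploy ✓
(demo, standup): demo overlaps standup ✓
(deploy, planning): deploy overlaps planning ✓
(deploy, standup): deploy overlaps standup ✓
(deploy, triage): deploy overlaps triage ✓
(interview, soundcheck): interview overlaps soundcheck ✓
(planning, soundcheck): planning overlaps soundcheck ✓
(rehearsal, deploy): rehearsal overlaps deploy ✓
(rehearsal, standup): rehearsal overlaps standup ✓
(standup, interview): standup overlaps interview ✓
(standup, planning): standup overlaps planning ✓
(standup, triage): standup overlaps triage ✓
Count: 13.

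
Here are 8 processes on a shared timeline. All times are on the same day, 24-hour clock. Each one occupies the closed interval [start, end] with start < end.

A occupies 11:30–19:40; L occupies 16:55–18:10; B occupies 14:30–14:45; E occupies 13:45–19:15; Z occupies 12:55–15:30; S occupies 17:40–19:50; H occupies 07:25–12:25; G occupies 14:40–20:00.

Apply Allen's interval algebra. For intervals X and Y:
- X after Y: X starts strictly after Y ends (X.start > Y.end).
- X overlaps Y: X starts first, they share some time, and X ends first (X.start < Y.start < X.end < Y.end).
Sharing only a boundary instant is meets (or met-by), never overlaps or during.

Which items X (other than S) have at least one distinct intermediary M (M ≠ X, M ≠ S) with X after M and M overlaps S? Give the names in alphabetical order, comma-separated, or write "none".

Target S = [17:40, 19:50].
Intermediaries M with M overlaps S: A, E, L.
Via A — items with X after A: none.
Via E — items with X after E: none.
Via L — items with X after L: none.
Union: none.

none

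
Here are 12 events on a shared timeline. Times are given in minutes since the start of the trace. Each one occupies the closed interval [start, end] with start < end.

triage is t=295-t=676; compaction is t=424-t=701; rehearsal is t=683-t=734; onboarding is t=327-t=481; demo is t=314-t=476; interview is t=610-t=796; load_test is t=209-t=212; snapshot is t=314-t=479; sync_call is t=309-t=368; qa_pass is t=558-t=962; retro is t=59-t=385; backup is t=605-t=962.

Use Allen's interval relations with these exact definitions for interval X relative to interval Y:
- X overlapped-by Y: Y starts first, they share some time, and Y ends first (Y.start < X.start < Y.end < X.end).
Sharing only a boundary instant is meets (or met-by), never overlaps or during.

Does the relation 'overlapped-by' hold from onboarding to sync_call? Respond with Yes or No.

Yes

onboarding = [t=327, t=481], sync_call = [t=309, t=368].
Actual relation of onboarding to sync_call: overlapped-by.
Asked whether 'overlapped-by' holds → Yes.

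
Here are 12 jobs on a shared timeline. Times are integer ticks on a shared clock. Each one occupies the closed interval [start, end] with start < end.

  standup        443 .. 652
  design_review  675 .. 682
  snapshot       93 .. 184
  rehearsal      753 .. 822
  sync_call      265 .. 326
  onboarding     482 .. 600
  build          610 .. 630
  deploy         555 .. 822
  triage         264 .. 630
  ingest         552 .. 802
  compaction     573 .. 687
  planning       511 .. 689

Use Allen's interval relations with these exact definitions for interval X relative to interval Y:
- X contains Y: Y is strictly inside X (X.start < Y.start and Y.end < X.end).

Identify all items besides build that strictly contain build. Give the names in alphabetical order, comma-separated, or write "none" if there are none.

compaction, deploy, ingest, planning, standup

Target build = [610, 630].
compaction [573, 687] → contains → yes.
deploy [555, 822] → contains → yes.
design_review [675, 682] → after → no.
ingest [552, 802] → contains → yes.
onboarding [482, 600] → before → no.
planning [511, 689] → contains → yes.
rehearsal [753, 822] → after → no.
snapshot [93, 184] → before → no.
standup [443, 652] → contains → yes.
sync_call [265, 326] → before → no.
triage [264, 630] → finished-by → no.
Result: compaction, deploy, ingest, planning, standup.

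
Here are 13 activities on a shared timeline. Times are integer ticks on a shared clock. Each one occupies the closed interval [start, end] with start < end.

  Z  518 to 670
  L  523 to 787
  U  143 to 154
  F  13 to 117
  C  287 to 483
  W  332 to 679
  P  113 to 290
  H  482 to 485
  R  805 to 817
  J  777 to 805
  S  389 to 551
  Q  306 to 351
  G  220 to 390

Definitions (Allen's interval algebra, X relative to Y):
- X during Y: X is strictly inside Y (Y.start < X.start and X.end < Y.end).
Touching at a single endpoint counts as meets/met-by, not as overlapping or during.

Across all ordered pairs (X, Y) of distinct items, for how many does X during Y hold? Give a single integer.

Checking all 156 ordered pairs for relation 'during'; matching pairs in alphabetical order:
(H, S): H during S ✓
(H, W): H during W ✓
(Q, C): Q during C ✓
(Q, G): Q during G ✓
(S, W): S during W ✓
(U, P): U during P ✓
(Z, W): Z during W ✓
Count: 7.

7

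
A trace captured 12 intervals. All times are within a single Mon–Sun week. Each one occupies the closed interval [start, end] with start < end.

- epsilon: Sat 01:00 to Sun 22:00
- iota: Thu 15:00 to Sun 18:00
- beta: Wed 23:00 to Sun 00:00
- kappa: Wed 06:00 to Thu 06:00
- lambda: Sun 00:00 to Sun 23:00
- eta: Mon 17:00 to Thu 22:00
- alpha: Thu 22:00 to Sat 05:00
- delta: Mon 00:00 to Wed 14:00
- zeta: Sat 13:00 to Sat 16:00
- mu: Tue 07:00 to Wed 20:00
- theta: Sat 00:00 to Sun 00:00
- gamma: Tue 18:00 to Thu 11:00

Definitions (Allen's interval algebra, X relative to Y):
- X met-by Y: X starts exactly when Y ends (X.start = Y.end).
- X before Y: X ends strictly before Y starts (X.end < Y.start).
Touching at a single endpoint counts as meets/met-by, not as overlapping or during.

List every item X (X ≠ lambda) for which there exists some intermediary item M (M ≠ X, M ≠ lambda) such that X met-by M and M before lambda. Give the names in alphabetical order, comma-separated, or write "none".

Target lambda = [Sun 00:00, Sun 23:00].
Intermediaries M with M before lambda: alpha, delta, eta, gamma, kappa, mu, zeta.
Via alpha — items with X met-by alpha: none.
Via delta — items with X met-by delta: none.
Via eta — items with X met-by eta: alpha.
Via gamma — items with X met-by gamma: none.
Via kappa — items with X met-by kappa: none.
Via mu — items with X met-by mu: none.
Via zeta — items with X met-by zeta: none.
Union: alpha.

alpha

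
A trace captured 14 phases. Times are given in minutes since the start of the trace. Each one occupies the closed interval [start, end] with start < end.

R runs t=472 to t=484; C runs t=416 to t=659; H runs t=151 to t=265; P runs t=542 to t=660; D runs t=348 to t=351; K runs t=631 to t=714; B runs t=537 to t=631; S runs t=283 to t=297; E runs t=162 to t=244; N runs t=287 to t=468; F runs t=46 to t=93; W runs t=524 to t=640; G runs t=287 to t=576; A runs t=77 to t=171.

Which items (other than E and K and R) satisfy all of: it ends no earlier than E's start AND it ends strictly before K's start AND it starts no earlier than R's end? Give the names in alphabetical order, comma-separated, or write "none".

Conditions: its end is no earlier than E's start (X.end >= t=162) AND its end is strictly before K's start (X.end < t=631) AND its start is no earlier than R's end (X.start >= t=484).
A: end t=171 >= t=162? ✓; end t=171 < t=631? ✓; start t=77 >= t=484? ✗ → no.
B: end t=631 >= t=162? ✓; end t=631 < t=631? ✗; start t=537 >= t=484? ✓ → no.
C: end t=659 >= t=162? ✓; end t=659 < t=631? ✗; start t=416 >= t=484? ✗ → no.
D: end t=351 >= t=162? ✓; end t=351 < t=631? ✓; start t=348 >= t=484? ✗ → no.
F: end t=93 >= t=162? ✗; end t=93 < t=631? ✓; start t=46 >= t=484? ✗ → no.
G: end t=576 >= t=162? ✓; end t=576 < t=631? ✓; start t=287 >= t=484? ✗ → no.
H: end t=265 >= t=162? ✓; end t=265 < t=631? ✓; start t=151 >= t=484? ✗ → no.
N: end t=468 >= t=162? ✓; end t=468 < t=631? ✓; start t=287 >= t=484? ✗ → no.
P: end t=660 >= t=162? ✓; end t=660 < t=631? ✗; start t=542 >= t=484? ✓ → no.
S: end t=297 >= t=162? ✓; end t=297 < t=631? ✓; start t=283 >= t=484? ✗ → no.
W: end t=640 >= t=162? ✓; end t=640 < t=631? ✗; start t=524 >= t=484? ✓ → no.
Result: none.

none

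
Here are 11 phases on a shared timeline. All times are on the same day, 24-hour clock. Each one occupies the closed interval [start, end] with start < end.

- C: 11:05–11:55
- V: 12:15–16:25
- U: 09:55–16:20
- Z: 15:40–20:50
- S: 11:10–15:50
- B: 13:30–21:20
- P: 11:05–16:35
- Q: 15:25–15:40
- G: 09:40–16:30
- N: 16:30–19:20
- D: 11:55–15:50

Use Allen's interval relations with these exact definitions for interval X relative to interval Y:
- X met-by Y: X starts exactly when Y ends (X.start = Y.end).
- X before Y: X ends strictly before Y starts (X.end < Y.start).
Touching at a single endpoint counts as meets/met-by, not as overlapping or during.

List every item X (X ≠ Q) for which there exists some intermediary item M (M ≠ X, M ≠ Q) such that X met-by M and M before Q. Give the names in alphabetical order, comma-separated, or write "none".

D

Target Q = [15:25, 15:40].
Intermediaries M with M before Q: C.
Via C — items with X met-by C: D.
Union: D.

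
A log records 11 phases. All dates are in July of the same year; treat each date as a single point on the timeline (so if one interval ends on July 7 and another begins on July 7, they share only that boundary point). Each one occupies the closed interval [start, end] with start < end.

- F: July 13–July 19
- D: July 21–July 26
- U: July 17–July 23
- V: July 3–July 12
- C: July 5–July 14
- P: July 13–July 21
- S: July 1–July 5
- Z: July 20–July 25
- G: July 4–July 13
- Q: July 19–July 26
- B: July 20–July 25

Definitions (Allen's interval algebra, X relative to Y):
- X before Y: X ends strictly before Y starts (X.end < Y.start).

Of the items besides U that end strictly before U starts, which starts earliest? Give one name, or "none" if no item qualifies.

Target U = [July 17, July 23].
B [July 20, July 25] → overlapped-by → excluded.
C [July 5, July 14] → before → candidate.
D [July 21, July 26] → overlapped-by → excluded.
F [July 13, July 19] → overlaps → excluded.
G [July 4, July 13] → before → candidate.
P [July 13, July 21] → overlaps → excluded.
Q [July 19, July 26] → overlapped-by → excluded.
S [July 1, July 5] → before → candidate.
V [July 3, July 12] → before → candidate.
Z [July 20, July 25] → overlapped-by → excluded.
Among candidates, earliest start is July 1 → S.

S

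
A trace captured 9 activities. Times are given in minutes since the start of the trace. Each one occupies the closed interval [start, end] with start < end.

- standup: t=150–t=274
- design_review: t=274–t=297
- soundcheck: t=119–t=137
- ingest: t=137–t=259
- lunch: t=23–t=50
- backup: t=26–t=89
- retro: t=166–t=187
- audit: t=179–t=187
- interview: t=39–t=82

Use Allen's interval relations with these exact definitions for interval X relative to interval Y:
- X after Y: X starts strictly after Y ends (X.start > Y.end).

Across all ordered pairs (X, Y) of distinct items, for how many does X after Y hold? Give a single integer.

Checking all 72 ordered pairs for relation 'after'; matching pairs in alphabetical order:
(audit, backup): audit after backup ✓
(audit, interview): audit after interview ✓
(audit, lunch): audit after lunch ✓
(audit, soundcheck): audit after soundcheck ✓
(design_review, audit): design_review after audit ✓
(design_review, backup): design_review after backup ✓
(design_review, ingest): design_review after ingest ✓
(design_review, interview): design_review after interview ✓
(design_review, lunch): design_review after lunch ✓
(design_review, retro): design_review after retro ✓
(design_review, soundcheck): design_review after soundcheck ✓
(ingest, backup): ingest after backup ✓
(ingest, interview): ingest after interview ✓
(ingest, lunch): ingest after lunch ✓
(retro, backup): retro after backup ✓
(retro, interview): retro after interview ✓
(retro, lunch): retro after lunch ✓
(retro, soundcheck): retro after soundcheck ✓
(soundcheck, backup): soundcheck after backup ✓
(soundcheck, interview): soundcheck after interview ✓
(soundcheck, lunch): soundcheck after lunch ✓
(standup, backup): standup after backup ✓
(standup, interview): standup after interview ✓
(standup, lunch): standup after lunch ✓
... plus 1 further pairs not listed.
Count: 25.

25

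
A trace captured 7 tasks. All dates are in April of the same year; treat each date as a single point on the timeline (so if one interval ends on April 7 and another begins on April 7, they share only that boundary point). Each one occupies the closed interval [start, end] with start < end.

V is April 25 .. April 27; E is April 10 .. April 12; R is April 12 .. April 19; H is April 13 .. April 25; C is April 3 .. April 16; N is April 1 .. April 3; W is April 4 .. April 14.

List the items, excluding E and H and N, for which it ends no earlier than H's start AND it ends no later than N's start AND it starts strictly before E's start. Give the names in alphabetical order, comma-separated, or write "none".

Conditions: its end is no earlier than H's start (X.end >= April 13) AND its end is no later than N's start (X.end <= April 1) AND its start is strictly before E's start (X.start < April 10).
C: end April 16 >= April 13? ✓; end April 16 <= April 1? ✗; start April 3 < April 10? ✓ → no.
R: end April 19 >= April 13? ✓; end April 19 <= April 1? ✗; start April 12 < April 10? ✗ → no.
V: end April 27 >= April 13? ✓; end April 27 <= April 1? ✗; start April 25 < April 10? ✗ → no.
W: end April 14 >= April 13? ✓; end April 14 <= April 1? ✗; start April 4 < April 10? ✓ → no.
Result: none.

none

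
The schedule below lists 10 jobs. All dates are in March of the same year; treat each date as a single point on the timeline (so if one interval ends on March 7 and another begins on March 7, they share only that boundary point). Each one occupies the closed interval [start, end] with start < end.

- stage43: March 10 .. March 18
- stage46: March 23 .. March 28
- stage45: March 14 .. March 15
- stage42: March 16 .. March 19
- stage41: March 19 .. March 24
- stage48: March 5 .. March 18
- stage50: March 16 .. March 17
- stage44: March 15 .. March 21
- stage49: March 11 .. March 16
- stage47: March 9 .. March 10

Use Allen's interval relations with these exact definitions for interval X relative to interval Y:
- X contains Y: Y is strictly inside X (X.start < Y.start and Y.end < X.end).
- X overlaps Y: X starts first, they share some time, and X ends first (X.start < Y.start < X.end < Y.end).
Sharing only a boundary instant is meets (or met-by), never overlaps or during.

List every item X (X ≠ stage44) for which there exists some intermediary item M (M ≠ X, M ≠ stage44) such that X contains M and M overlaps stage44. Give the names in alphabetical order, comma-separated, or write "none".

stage43, stage48

Target stage44 = [March 15, March 21].
Intermediaries M with M overlaps stage44: stage43, stage48, stage49.
Via stage43 — items with X contains stage43: none.
Via stage48 — items with X contains stage48: none.
Via stage49 — items with X contains stage49: stage43, stage48.
Union: stage43, stage48.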